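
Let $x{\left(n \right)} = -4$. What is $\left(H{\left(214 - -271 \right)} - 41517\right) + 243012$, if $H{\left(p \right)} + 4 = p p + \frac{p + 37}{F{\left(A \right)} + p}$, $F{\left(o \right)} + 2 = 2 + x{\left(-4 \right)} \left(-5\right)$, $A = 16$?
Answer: $\frac{220542102}{505} \approx 4.3672 \cdot 10^{5}$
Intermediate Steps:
$F{\left(o \right)} = 20$ ($F{\left(o \right)} = -2 + \left(2 - -20\right) = -2 + \left(2 + 20\right) = -2 + 22 = 20$)
$H{\left(p \right)} = -4 + p^{2} + \frac{37 + p}{20 + p}$ ($H{\left(p \right)} = -4 + \left(p p + \frac{p + 37}{20 + p}\right) = -4 + \left(p^{2} + \frac{37 + p}{20 + p}\right) = -4 + p^{2} + \frac{37 + p}{20 + p}$)
$\left(H{\left(214 - -271 \right)} - 41517\right) + 243012 = \left(\frac{-43 + \left(214 - -271\right)^{3} - 3 \left(214 - -271\right) + 20 \left(214 - -271\right)^{2}}{20 + \left(214 - -271\right)} - 41517\right) + 243012 = \left(\frac{-43 + \left(214 + 271\right)^{3} - 3 \left(214 + 271\right) + 20 \left(214 + 271\right)^{2}}{20 + \left(214 + 271\right)} - 41517\right) + 243012 = \left(\frac{-43 + 485^{3} - 1455 + 20 \cdot 485^{2}}{20 + 485} - 41517\right) + 243012 = \left(\frac{-43 + 114084125 - 1455 + 20 \cdot 235225}{505} - 41517\right) + 243012 = \left(\frac{-43 + 114084125 - 1455 + 4704500}{505} - 41517\right) + 243012 = \left(\frac{1}{505} \cdot 118787127 - 41517\right) + 243012 = \left(\frac{118787127}{505} - 41517\right) + 243012 = \frac{97821042}{505} + 243012 = \frac{220542102}{505}$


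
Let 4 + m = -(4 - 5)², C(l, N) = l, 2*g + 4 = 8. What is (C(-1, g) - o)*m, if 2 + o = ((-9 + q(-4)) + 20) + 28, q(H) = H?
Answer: 170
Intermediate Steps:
g = 2 (g = -2 + (½)*8 = -2 + 4 = 2)
o = 33 (o = -2 + (((-9 - 4) + 20) + 28) = -2 + ((-13 + 20) + 28) = -2 + (7 + 28) = -2 + 35 = 33)
m = -5 (m = -4 - (4 - 5)² = -4 - 1*(-1)² = -4 - 1*1 = -4 - 1 = -5)
(C(-1, g) - o)*m = (-1 - 1*33)*(-5) = (-1 - 33)*(-5) = -34*(-5) = 170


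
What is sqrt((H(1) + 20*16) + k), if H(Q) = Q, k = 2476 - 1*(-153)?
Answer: 5*sqrt(118) ≈ 54.314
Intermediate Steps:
k = 2629 (k = 2476 + 153 = 2629)
sqrt((H(1) + 20*16) + k) = sqrt((1 + 20*16) + 2629) = sqrt((1 + 320) + 2629) = sqrt(321 + 2629) = sqrt(2950) = 5*sqrt(118)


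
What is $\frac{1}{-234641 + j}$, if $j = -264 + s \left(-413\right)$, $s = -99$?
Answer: $- \frac{1}{194018} \approx -5.1542 \cdot 10^{-6}$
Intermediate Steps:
$j = 40623$ ($j = -264 - -40887 = -264 + 40887 = 40623$)
$\frac{1}{-234641 + j} = \frac{1}{-234641 + 40623} = \frac{1}{-194018} = - \frac{1}{194018}$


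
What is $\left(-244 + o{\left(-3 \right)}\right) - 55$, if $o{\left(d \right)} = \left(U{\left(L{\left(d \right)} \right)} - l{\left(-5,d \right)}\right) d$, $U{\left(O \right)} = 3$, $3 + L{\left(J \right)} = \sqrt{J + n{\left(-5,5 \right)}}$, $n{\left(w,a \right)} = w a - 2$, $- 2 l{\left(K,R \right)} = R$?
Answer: $- \frac{607}{2} \approx -303.5$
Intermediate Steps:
$l{\left(K,R \right)} = - \frac{R}{2}$
$n{\left(w,a \right)} = -2 + a w$ ($n{\left(w,a \right)} = a w - 2 = -2 + a w$)
$L{\left(J \right)} = -3 + \sqrt{-27 + J}$ ($L{\left(J \right)} = -3 + \sqrt{J + \left(-2 + 5 \left(-5\right)\right)} = -3 + \sqrt{J - 27} = -3 + \sqrt{-27 + J}$)
$o{\left(d \right)} = d \left(3 + \frac{d}{2}\right)$ ($o{\left(d \right)} = \left(3 - - \frac{d}{2}\right) d = \left(3 + \frac{d}{2}\right) d = d \left(3 + \frac{d}{2}\right)$)
$\left(-244 + o{\left(-3 \right)}\right) - 55 = \left(-244 + \frac{1}{2} \left(-3\right) \left(6 - 3\right)\right) - 55 = \left(-244 + \frac{1}{2} \left(-3\right) 3\right) - 55 = \left(-244 - \frac{9}{2}\right) - 55 = - \frac{497}{2} - 55 = - \frac{607}{2}$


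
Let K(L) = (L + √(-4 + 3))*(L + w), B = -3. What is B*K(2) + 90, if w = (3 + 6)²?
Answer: -408 - 249*I ≈ -408.0 - 249.0*I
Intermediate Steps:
w = 81 (w = 9² = 81)
K(L) = (81 + L)*(I + L) (K(L) = (L + √(-4 + 3))*(L + 81) = (L + √(-1))*(81 + L) = (L + I)*(81 + L) = (I + L)*(81 + L) = (81 + L)*(I + L))
B*K(2) + 90 = -3*(2² + 81*I + 2*(81 + I)) + 90 = -3*(4 + 81*I + (162 + 2*I)) + 90 = -3*(166 + 83*I) + 90 = (-498 - 249*I) + 90 = -408 - 249*I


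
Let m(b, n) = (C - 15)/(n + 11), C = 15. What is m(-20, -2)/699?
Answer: 0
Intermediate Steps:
m(b, n) = 0 (m(b, n) = (15 - 15)/(n + 11) = 0/(11 + n) = 0)
m(-20, -2)/699 = 0/699 = 0*(1/699) = 0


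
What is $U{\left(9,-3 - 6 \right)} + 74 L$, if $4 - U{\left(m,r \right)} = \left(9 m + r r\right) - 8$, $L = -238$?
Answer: $-17762$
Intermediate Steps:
$U{\left(m,r \right)} = 12 - r^{2} - 9 m$ ($U{\left(m,r \right)} = 4 - \left(\left(9 m + r r\right) - 8\right) = 4 - \left(\left(9 m + r^{2}\right) - 8\right) = 4 - \left(\left(r^{2} + 9 m\right) - 8\right) = 4 - \left(-8 + r^{2} + 9 m\right) = 12 - r^{2} - 9 m$)
$U{\left(9,-3 - 6 \right)} + 74 L = \left(12 - \left(-3 - 6\right)^{2} - 81\right) + 74 \left(-238\right) = \left(12 - \left(-3 - 6\right)^{2} - 81\right) - 17612 = \left(12 - \left(-9\right)^{2} - 81\right) - 17612 = \left(12 - 81 - 81\right) - 17612 = -150 - 17612 = -17762$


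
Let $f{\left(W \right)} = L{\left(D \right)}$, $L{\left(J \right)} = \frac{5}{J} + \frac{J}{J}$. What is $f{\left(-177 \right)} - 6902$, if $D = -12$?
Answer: $- \frac{82817}{12} \approx -6901.4$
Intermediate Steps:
$L{\left(J \right)} = 1 + \frac{5}{J}$ ($L{\left(J \right)} = \frac{5}{J} + 1 = 1 + \frac{5}{J}$)
$f{\left(W \right)} = \frac{7}{12}$ ($f{\left(W \right)} = \frac{5 - 12}{-12} = \left(- \frac{1}{12}\right) \left(-7\right) = \frac{7}{12}$)
$f{\left(-177 \right)} - 6902 = \frac{7}{12} - 6902 = - \frac{82817}{12}$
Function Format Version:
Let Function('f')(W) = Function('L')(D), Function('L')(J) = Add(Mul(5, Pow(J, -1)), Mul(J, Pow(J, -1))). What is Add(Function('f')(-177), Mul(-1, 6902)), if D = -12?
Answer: Rational(-82817, 12) ≈ -6901.4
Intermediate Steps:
Function('L')(J) = Add(1, Mul(5, Pow(J, -1))) (Function('L')(J) = Add(Mul(5, Pow(J, -1)), 1) = Add(1, Mul(5, Pow(J, -1))))
Function('f')(W) = Rational(7, 12) (Function('f')(W) = Mul(Pow(-12, -1), Add(5, -12)) = Mul(Rational(-1, 12), -7) = Rational(7, 12))
Add(Function('f')(-177), Mul(-1, 6902)) = Add(Rational(7, 12), Mul(-1, 6902)) = Add(Rational(7, 12), -6902) = Rational(-82817, 12)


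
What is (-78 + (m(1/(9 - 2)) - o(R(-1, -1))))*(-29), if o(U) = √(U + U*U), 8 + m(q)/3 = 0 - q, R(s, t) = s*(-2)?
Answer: 20793/7 + 29*√6 ≈ 3041.5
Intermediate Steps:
R(s, t) = -2*s
m(q) = -24 - 3*q (m(q) = -24 + 3*(0 - q) = -24 + 3*(-q) = -24 - 3*q)
o(U) = √(U + U²)
(-78 + (m(1/(9 - 2)) - o(R(-1, -1))))*(-29) = (-78 + ((-24 - 3/(9 - 2)) - √((-2*(-1))*(1 - 2*(-1)))))*(-29) = (-78 + ((-24 - 3/7) - √(2*(1 + 2))))*(-29) = (-78 + ((-24 - 3*⅐) - √(2*3)))*(-29) = (-78 + ((-24 - 3/7) - √6))*(-29) = (-78 + (-171/7 - √6))*(-29) = (-717/7 - √6)*(-29) = 20793/7 + 29*√6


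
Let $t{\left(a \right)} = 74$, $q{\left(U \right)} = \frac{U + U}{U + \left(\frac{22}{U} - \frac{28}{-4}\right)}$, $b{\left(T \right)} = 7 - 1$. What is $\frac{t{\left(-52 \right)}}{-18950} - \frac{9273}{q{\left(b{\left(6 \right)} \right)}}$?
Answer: $- \frac{732180847}{56850} \approx -12879.0$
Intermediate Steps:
$b{\left(T \right)} = 6$ ($b{\left(T \right)} = 7 - 1 = 6$)
$q{\left(U \right)} = \frac{2 U}{7 + U + \frac{22}{U}}$ ($q{\left(U \right)} = \frac{2 U}{U + \left(\frac{22}{U} - -7\right)} = \frac{2 U}{U + \left(\frac{22}{U} + 7\right)} = \frac{2 U}{U + \left(7 + \frac{22}{U}\right)} = \frac{2 U}{7 + U + \frac{22}{U}}$)
$\frac{t{\left(-52 \right)}}{-18950} - \frac{9273}{q{\left(b{\left(6 \right)} \right)}} = \frac{74}{-18950} - \frac{9273}{2 \cdot 6^{2} \frac{1}{22 + 6^{2} + 7 \cdot 6}} = 74 \left(- \frac{1}{18950}\right) - \frac{9273}{2 \cdot 36 \frac{1}{22 + 36 + 42}} = - \frac{37}{9475} - \frac{9273}{2 \cdot 36 \cdot \frac{1}{100}} = - \frac{37}{9475} - \frac{9273}{\frac{18}{25}} = - \frac{37}{9475} - \frac{77275}{6} = - \frac{732180847}{56850}$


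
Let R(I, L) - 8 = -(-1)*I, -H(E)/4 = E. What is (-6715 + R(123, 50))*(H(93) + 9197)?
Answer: -58103800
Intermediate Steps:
H(E) = -4*E
R(I, L) = 8 + I (R(I, L) = 8 - (-1)*I = 8 + I)
(-6715 + R(123, 50))*(H(93) + 9197) = (-6715 + (8 + 123))*(-4*93 + 9197) = (-6715 + 131)*(-372 + 9197) = -6584*8825 = -58103800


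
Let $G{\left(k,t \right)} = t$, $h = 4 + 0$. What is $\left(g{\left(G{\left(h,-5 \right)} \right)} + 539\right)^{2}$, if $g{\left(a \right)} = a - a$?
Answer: $290521$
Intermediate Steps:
$h = 4$
$g{\left(a \right)} = 0$
$\left(g{\left(G{\left(h,-5 \right)} \right)} + 539\right)^{2} = \left(0 + 539\right)^{2} = 539^{2} = 290521$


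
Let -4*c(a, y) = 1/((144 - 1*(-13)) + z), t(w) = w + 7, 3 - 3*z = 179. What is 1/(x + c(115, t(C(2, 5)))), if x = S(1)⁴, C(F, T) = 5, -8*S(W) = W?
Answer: -1208320/2777 ≈ -435.12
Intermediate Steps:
S(W) = -W/8
z = -176/3 (z = 1 - ⅓*179 = 1 - 179/3 = -176/3 ≈ -58.667)
t(w) = 7 + w
c(a, y) = -3/1180 (c(a, y) = -1/(4*((144 - 1*(-13)) - 176/3)) = -1/(4*((144 + 13) - 176/3)) = -1/(4*(157 - 176/3)) = -1/(4*295/3) = -¼*3/295 = -3/1180)
x = 1/4096 (x = (-⅛*1)⁴ = (-⅛)⁴ = 1/4096 ≈ 0.00024414)
1/(x + c(115, t(C(2, 5)))) = 1/(1/4096 - 3/1180) = 1/(-2777/1208320) = -1208320/2777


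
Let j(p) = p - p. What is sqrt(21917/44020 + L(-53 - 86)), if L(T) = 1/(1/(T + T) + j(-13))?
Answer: I*sqrt(139888815)/710 ≈ 16.658*I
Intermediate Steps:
j(p) = 0
L(T) = 2*T (L(T) = 1/(1/(T + T) + 0) = 1/(1/(2*T) + 0) = 1/(1/(2*T)) = 2*T)
sqrt(21917/44020 + L(-53 - 86)) = sqrt(21917/44020 + 2*(-53 - 86)) = sqrt(21917*(1/44020) + 2*(-139)) = sqrt(707/1420 - 278) = sqrt(-394053/1420) = I*sqrt(139888815)/710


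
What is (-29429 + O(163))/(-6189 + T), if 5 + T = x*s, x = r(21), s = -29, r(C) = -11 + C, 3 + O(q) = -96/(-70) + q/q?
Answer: 1030037/226940 ≈ 4.5388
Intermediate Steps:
O(q) = -22/35 (O(q) = -3 + (-96/(-70) + q/q) = -3 + (-96*(-1/70) + 1) = -3 + (48/35 + 1) = -3 + 83/35 = -22/35)
x = 10 (x = -11 + 21 = 10)
T = -295 (T = -5 + 10*(-29) = -5 - 290 = -295)
(-29429 + O(163))/(-6189 + T) = (-29429 - 22/35)/(-6189 - 295) = -1030037/35/(-6484) = -1030037/35*(-1/6484) = 1030037/226940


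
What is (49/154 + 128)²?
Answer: 7969329/484 ≈ 16466.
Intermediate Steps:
(49/154 + 128)² = (49*(1/154) + 128)² = (7/22 + 128)² = (2823/22)² = 7969329/484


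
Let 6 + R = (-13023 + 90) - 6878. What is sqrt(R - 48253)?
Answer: I*sqrt(68070) ≈ 260.9*I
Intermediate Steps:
R = -19817 (R = -6 + ((-13023 + 90) - 6878) = -6 + (-12933 - 6878) = -6 - 19811 = -19817)
sqrt(R - 48253) = sqrt(-19817 - 48253) = sqrt(-68070) = I*sqrt(68070)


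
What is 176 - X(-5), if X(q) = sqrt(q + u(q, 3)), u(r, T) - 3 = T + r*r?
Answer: 176 - sqrt(26) ≈ 170.90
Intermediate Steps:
u(r, T) = 3 + T + r**2 (u(r, T) = 3 + (T + r*r) = 3 + (T + r**2) = 3 + T + r**2)
X(q) = sqrt(6 + q + q**2) (X(q) = sqrt(q + (3 + 3 + q**2)) = sqrt(q + (6 + q**2)) = sqrt(6 + q + q**2))
176 - X(-5) = 176 - sqrt(6 - 5 + (-5)**2) = 176 - sqrt(6 - 5 + 25) = 176 - sqrt(26)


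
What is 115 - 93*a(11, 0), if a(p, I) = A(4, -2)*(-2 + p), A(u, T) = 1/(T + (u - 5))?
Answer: 394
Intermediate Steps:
A(u, T) = 1/(-5 + T + u) (A(u, T) = 1/(T + (-5 + u)) = 1/(-5 + T + u))
a(p, I) = ⅔ - p/3 (a(p, I) = (-2 + p)/(-5 - 2 + 4) = (-2 + p)/(-3) = -(-2 + p)/3 = ⅔ - p/3)
115 - 93*a(11, 0) = 115 - 93*(⅔ - ⅓*11) = 115 - 93*(⅔ - 11/3) = 115 - 93*(-3) = 115 + 279 = 394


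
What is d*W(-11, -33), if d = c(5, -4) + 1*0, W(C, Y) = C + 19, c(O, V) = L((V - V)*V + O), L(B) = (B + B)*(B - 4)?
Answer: 80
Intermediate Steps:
L(B) = 2*B*(-4 + B) (L(B) = (2*B)*(-4 + B) = 2*B*(-4 + B))
c(O, V) = 2*O*(-4 + O) (c(O, V) = 2*((V - V)*V + O)*(-4 + ((V - V)*V + O)) = 2*(0*V + O)*(-4 + (0*V + O)) = 2*(0 + O)*(-4 + (0 + O)) = 2*O*(-4 + O))
W(C, Y) = 19 + C
d = 10 (d = 2*5*(-4 + 5) + 1*0 = 2*5*1 + 0 = 10 + 0 = 10)
d*W(-11, -33) = 10*(19 - 11) = 10*8 = 80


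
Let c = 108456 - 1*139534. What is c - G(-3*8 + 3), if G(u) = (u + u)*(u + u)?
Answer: -32842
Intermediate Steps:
G(u) = 4*u² (G(u) = (2*u)*(2*u) = 4*u²)
c = -31078 (c = 108456 - 139534 = -31078)
c - G(-3*8 + 3) = -31078 - 4*(-3*8 + 3)² = -31078 - 4*(-24 + 3)² = -31078 - 4*(-21)² = -31078 - 4*441 = -31078 - 1*1764 = -31078 - 1764 = -32842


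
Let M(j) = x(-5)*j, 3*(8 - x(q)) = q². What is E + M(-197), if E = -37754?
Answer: -113065/3 ≈ -37688.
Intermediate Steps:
x(q) = 8 - q²/3
M(j) = -j/3 (M(j) = (8 - ⅓*(-5)²)*j = (8 - ⅓*25)*j = (8 - 25/3)*j = -j/3)
E + M(-197) = -37754 - ⅓*(-197) = -37754 + 197/3 = -113065/3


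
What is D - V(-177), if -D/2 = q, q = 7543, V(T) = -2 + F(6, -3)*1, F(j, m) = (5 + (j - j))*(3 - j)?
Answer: -15069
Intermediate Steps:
F(j, m) = 15 - 5*j (F(j, m) = (5 + 0)*(3 - j) = 5*(3 - j) = 15 - 5*j)
V(T) = -17 (V(T) = -2 + (15 - 5*6)*1 = -2 + (15 - 30)*1 = -2 - 15*1 = -2 - 15 = -17)
D = -15086 (D = -2*7543 = -15086)
D - V(-177) = -15086 - 1*(-17) = -15086 + 17 = -15069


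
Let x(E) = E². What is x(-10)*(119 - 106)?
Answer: 1300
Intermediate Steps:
x(-10)*(119 - 106) = (-10)²*(119 - 106) = 100*13 = 1300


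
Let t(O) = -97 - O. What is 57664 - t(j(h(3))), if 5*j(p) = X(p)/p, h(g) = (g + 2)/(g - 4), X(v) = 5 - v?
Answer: 288803/5 ≈ 57761.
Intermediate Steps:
h(g) = (2 + g)/(-4 + g)
j(p) = (5 - p)/(5*p) (j(p) = ((5 - p)/p)/5 = (5 - p)/(5*p))
57664 - t(j(h(3))) = 57664 - (-97 - (5 - (2 + 3)/(-4 + 3))/(5*((2 + 3)/(-4 + 3)))) = 57664 - (-97 - (5 - 5/(-1))/(5*(5/(-1)))) = 57664 - (-97 - (5 - (-1)*5)/(5*((-1*5)))) = 57664 - (-97 - (5 - 1*(-5))/(5*(-5))) = 57664 - (-97 - (-1)*(5 + 5)/(5*5)) = 57664 - (-97 - (-1)*10/(5*5)) = 57664 - (-97 - 1*(-2/5)) = 57664 - (-97 + 2/5) = 57664 - 1*(-483/5) = 57664 + 483/5 = 288803/5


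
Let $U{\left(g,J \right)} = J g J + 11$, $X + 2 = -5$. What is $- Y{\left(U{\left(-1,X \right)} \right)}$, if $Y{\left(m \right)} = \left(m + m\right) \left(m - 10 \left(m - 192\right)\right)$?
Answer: $171912$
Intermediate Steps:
$X = -7$ ($X = -2 - 5 = -7$)
$U{\left(g,J \right)} = 11 + g J^{2}$ ($U{\left(g,J \right)} = g J^{2} + 11 = 11 + g J^{2}$)
$Y{\left(m \right)} = 2 m \left(1920 - 9 m\right)$ ($Y{\left(m \right)} = 2 m \left(m - 10 \left(-192 + m\right)\right) = 2 m \left(m - \left(-1920 + 10 m\right)\right) = 2 m \left(1920 - 9 m\right)$)
$- Y{\left(U{\left(-1,X \right)} \right)} = - 6 \left(11 - \left(-7\right)^{2}\right) \left(640 - 3 \left(11 - \left(-7\right)^{2}\right)\right) = - 6 \left(11 - 49\right) \left(640 - 3 \left(11 - 49\right)\right) = - 6 \left(-38\right) \left(640 - -114\right) = - 6 \left(-38\right) \left(640 + 114\right) = - 6 \left(-38\right) 754 = \left(-1\right) \left(-171912\right) = 171912$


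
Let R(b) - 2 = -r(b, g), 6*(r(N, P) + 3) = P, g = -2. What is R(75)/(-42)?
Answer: -8/63 ≈ -0.12698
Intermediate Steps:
r(N, P) = -3 + P/6
R(b) = 16/3 (R(b) = 2 - (-3 + (⅙)*(-2)) = 2 - (-3 - ⅓) = 2 - 1*(-10/3) = 2 + 10/3 = 16/3)
R(75)/(-42) = (16/3)/(-42) = (16/3)*(-1/42) = -8/63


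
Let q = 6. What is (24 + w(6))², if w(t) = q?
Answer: 900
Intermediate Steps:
w(t) = 6
(24 + w(6))² = (24 + 6)² = 30² = 900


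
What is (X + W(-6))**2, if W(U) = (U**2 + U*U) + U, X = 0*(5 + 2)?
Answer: 4356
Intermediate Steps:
X = 0 (X = 0*7 = 0)
W(U) = U + 2*U**2 (W(U) = (U**2 + U**2) + U = 2*U**2 + U = U + 2*U**2)
(X + W(-6))**2 = (0 - 6*(1 + 2*(-6)))**2 = (0 - 6*(1 - 12))**2 = (0 - 6*(-11))**2 = (0 + 66)**2 = 66**2 = 4356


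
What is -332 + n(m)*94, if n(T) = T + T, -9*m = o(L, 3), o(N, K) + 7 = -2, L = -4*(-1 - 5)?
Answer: -144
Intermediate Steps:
L = 24 (L = -4*(-6) = 24)
o(N, K) = -9 (o(N, K) = -7 - 2 = -9)
m = 1 (m = -⅑*(-9) = 1)
n(T) = 2*T
-332 + n(m)*94 = -332 + (2*1)*94 = -332 + 2*94 = -332 + 188 = -144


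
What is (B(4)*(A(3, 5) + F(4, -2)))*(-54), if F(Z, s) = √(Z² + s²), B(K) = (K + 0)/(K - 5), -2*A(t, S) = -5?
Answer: 540 + 432*√5 ≈ 1506.0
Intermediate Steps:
A(t, S) = 5/2 (A(t, S) = -½*(-5) = 5/2)
B(K) = K/(-5 + K)
(B(4)*(A(3, 5) + F(4, -2)))*(-54) = ((4/(-5 + 4))*(5/2 + √(4² + (-2)²)))*(-54) = ((4/(-1))*(5/2 + √(16 + 4)))*(-54) = ((4*(-1))*(5/2 + √20))*(-54) = -4*(5/2 + 2*√5)*(-54) = (-10 - 8*√5)*(-54) = 540 + 432*√5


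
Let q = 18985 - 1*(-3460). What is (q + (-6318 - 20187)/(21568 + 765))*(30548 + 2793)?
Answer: 16711765488880/22333 ≈ 7.4830e+8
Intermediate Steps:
q = 22445 (q = 18985 + 3460 = 22445)
(q + (-6318 - 20187)/(21568 + 765))*(30548 + 2793) = (22445 + (-6318 - 20187)/(21568 + 765))*(30548 + 2793) = (22445 - 26505/22333)*33341 = (501237680/22333)*33341 = 16711765488880/22333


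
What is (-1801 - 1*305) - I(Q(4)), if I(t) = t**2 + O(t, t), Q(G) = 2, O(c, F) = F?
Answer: -2112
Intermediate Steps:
I(t) = t + t**2 (I(t) = t**2 + t = t + t**2)
(-1801 - 1*305) - I(Q(4)) = (-1801 - 1*305) - 2*(1 + 2) = (-1801 - 305) - 2*3 = -2106 - 1*6 = -2106 - 6 = -2112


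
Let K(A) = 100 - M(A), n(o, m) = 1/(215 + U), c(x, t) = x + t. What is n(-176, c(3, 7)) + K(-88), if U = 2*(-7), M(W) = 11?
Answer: 17890/201 ≈ 89.005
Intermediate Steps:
U = -14
c(x, t) = t + x
n(o, m) = 1/201 (n(o, m) = 1/(215 - 14) = 1/201)
K(A) = 89 (K(A) = 100 - 1*11 = 100 - 11 = 89)
n(-176, c(3, 7)) + K(-88) = 1/201 + 89 = 17890/201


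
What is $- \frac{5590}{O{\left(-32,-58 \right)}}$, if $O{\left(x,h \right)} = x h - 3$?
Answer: $- \frac{5590}{1853} \approx -3.0167$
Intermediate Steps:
$O{\left(x,h \right)} = -3 + h x$ ($O{\left(x,h \right)} = h x - 3 = -3 + h x$)
$- \frac{5590}{O{\left(-32,-58 \right)}} = - \frac{5590}{-3 - -1856} = - \frac{5590}{-3 + 1856} = - \frac{5590}{1853}$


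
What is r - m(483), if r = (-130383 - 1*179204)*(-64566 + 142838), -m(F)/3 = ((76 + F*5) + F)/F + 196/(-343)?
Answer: -3901350977206/161 ≈ -2.4232e+10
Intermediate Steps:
m(F) = 12/7 - 3*(76 + 6*F)/F (m(F) = -3*(((76 + F*5) + F)/F + 196/(-343)) = -3*(((76 + 5*F) + F)/F + 196*(-1/343)) = -3*((76 + 6*F)/F - 4/7) = -3*(-4/7 + (76 + 6*F)/F) = 12/7 - 3*(76 + 6*F)/F)
r = -24231993664 (r = (-130383 - 179204)*78272 = -309587*78272 = -24231993664)
r - m(483) = -24231993664 - (-114/7 - 228/483) = -24231993664 - (-114/7 - 228*1/483) = -24231993664 - (-114/7 - 76/161) = -24231993664 - 1*(-2698/161) = -24231993664 + 2698/161 = -3901350977206/161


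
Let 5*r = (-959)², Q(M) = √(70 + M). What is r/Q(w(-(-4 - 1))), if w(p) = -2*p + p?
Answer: 919681*√65/325 ≈ 22814.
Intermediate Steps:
w(p) = -p
r = 919681/5 (r = (⅕)*(-959)² = (⅕)*919681 = 919681/5 ≈ 1.8394e+5)
r/Q(w(-(-4 - 1))) = 919681/(5*(√(70 - (-1)*(-4 - 1)))) = 919681/(5*(√(70 - (-1)*(-5)))) = 919681/(5*(√(70 - 1*5))) = 919681/(5*(√(70 - 5))) = 919681/(5*(√65)) = 919681*(√65/65)/5 = 919681*√65/325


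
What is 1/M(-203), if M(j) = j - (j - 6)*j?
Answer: -1/42630 ≈ -2.3458e-5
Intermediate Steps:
M(j) = j - j*(-6 + j) (M(j) = j - (-6 + j)*j = j - j*(-6 + j))
1/M(-203) = 1/(-203*(7 - 1*(-203))) = 1/(-203*(7 + 203)) = 1/(-203*210) = 1/(-42630) = -1/42630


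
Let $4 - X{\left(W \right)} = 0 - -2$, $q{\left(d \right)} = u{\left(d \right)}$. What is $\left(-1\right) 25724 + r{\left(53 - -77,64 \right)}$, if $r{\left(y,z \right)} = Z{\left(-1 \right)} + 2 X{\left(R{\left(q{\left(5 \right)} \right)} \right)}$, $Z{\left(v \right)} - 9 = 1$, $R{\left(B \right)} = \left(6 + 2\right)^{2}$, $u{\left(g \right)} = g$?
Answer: $-25710$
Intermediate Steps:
$q{\left(d \right)} = d$
$R{\left(B \right)} = 64$ ($R{\left(B \right)} = 8^{2} = 64$)
$Z{\left(v \right)} = 10$ ($Z{\left(v \right)} = 9 + 1 = 10$)
$X{\left(W \right)} = 2$ ($X{\left(W \right)} = 4 - \left(0 - -2\right) = 4 - \left(0 + 2\right) = 4 - 2 = 2$)
$r{\left(y,z \right)} = 14$ ($r{\left(y,z \right)} = 10 + 2 \cdot 2 = 10 + 4 = 14$)
$\left(-1\right) 25724 + r{\left(53 - -77,64 \right)} = \left(-1\right) 25724 + 14 = -25724 + 14 = -25710$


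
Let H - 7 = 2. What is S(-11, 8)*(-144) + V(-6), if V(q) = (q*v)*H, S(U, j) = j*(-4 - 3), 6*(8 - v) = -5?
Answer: 7587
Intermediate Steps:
H = 9 (H = 7 + 2 = 9)
v = 53/6 (v = 8 - ⅙*(-5) = 8 + ⅚ = 53/6 ≈ 8.8333)
S(U, j) = -7*j (S(U, j) = j*(-7) = -7*j)
V(q) = 159*q/2 (V(q) = (q*(53/6))*9 = (53*q/6)*9 = 159*q/2)
S(-11, 8)*(-144) + V(-6) = -7*8*(-144) + (159/2)*(-6) = -56*(-144) - 477 = 8064 - 477 = 7587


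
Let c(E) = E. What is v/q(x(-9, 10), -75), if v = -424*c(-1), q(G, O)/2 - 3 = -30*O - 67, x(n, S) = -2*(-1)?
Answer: 106/1093 ≈ 0.096981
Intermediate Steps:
x(n, S) = 2
q(G, O) = -128 - 60*O (q(G, O) = 6 + 2*(-30*O - 67) = 6 + 2*(-67 - 30*O) = 6 + (-134 - 60*O) = -128 - 60*O)
v = 424 (v = -424*(-1) = 424)
v/q(x(-9, 10), -75) = 424/(-128 - 60*(-75)) = 424/(-128 + 4500) = 424/4372 = 424*(1/4372) = 106/1093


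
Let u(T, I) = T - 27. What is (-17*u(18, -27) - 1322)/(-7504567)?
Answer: 167/1072081 ≈ 0.00015577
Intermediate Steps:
u(T, I) = -27 + T
(-17*u(18, -27) - 1322)/(-7504567) = (-17*(-27 + 18) - 1322)/(-7504567) = (-17*(-9) - 1322)*(-1/7504567) = (153 - 1322)*(-1/7504567) = -1169*(-1/7504567) = 167/1072081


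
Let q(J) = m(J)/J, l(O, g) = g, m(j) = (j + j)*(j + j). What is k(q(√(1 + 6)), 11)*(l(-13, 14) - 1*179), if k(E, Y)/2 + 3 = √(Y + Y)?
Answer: 990 - 330*√22 ≈ -557.84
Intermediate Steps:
m(j) = 4*j² (m(j) = (2*j)*(2*j) = 4*j²)
q(J) = 4*J (q(J) = (4*J²)/J = 4*J)
k(E, Y) = -6 + 2*√2*√Y (k(E, Y) = -6 + 2*√(Y + Y) = -6 + 2*√(2*Y) = -6 + 2*(√2*√Y) = -6 + 2*√2*√Y)
k(q(√(1 + 6)), 11)*(l(-13, 14) - 1*179) = (-6 + 2*√2*√11)*(14 - 1*179) = (-6 + 2*√22)*(14 - 179) = (-6 + 2*√22)*(-165) = 990 - 330*√22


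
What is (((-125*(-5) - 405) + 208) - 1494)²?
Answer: 1136356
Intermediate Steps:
(((-125*(-5) - 405) + 208) - 1494)² = (((625 - 405) + 208) - 1494)² = ((220 + 208) - 1494)² = (428 - 1494)² = (-1066)² = 1136356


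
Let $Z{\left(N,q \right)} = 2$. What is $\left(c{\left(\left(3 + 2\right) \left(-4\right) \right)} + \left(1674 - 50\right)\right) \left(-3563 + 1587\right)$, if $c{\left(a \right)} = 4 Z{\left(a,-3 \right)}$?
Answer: $-3224832$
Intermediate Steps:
$c{\left(a \right)} = 8$ ($c{\left(a \right)} = 4 \cdot 2 = 8$)
$\left(c{\left(\left(3 + 2\right) \left(-4\right) \right)} + \left(1674 - 50\right)\right) \left(-3563 + 1587\right) = \left(8 + \left(1674 - 50\right)\right) \left(-3563 + 1587\right) = \left(8 + 1624\right) \left(-1976\right) = 1632 \left(-1976\right) = -3224832$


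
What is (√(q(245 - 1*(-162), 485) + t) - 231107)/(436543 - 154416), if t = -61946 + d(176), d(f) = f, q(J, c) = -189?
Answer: -231107/282127 + I*√61959/282127 ≈ -0.81916 + 0.00088228*I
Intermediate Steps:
t = -61770 (t = -61946 + 176 = -61770)
(√(q(245 - 1*(-162), 485) + t) - 231107)/(436543 - 154416) = (√(-189 - 61770) - 231107)/(436543 - 154416) = (√(-61959) - 231107)/282127 = (I*√61959 - 231107)*(1/282127) = (-231107 + I*√61959)*(1/282127) = -231107/282127 + I*√61959/282127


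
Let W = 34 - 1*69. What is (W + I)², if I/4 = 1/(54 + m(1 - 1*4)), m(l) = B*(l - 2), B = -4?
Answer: 1671849/1369 ≈ 1221.2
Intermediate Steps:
W = -35 (W = 34 - 69 = -35)
m(l) = 8 - 4*l (m(l) = -4*(l - 2) = -4*(-2 + l) = 8 - 4*l)
I = 2/37 (I = 4/(54 + (8 - 4*(1 - 1*4))) = 4/(54 + (8 - 4*(1 - 4))) = 4/(54 + (8 - 4*(-3))) = 4/(54 + (8 + 12)) = 4/(54 + 20) = 4/74 = 4*(1/74) = 2/37 ≈ 0.054054)
(W + I)² = (-35 + 2/37)² = (-1293/37)² = 1671849/1369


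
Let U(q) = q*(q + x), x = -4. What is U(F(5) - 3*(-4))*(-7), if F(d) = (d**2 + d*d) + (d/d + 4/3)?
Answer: -244531/9 ≈ -27170.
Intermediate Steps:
F(d) = 7/3 + 2*d**2 (F(d) = (d**2 + d**2) + (1 + 4*(1/3)) = 2*d**2 + (1 + 4/3) = 2*d**2 + 7/3 = 7/3 + 2*d**2)
U(q) = q*(-4 + q) (U(q) = q*(q - 4) = q*(-4 + q))
U(F(5) - 3*(-4))*(-7) = (((7/3 + 2*5**2) - 3*(-4))*(-4 + ((7/3 + 2*5**2) - 3*(-4))))*(-7) = (((7/3 + 2*25) + 12)*(-4 + ((7/3 + 2*25) + 12)))*(-7) = (((7/3 + 50) + 12)*(-4 + ((7/3 + 50) + 12)))*(-7) = ((157/3 + 12)*(-4 + (157/3 + 12)))*(-7) = (193*(-4 + 193/3)/3)*(-7) = ((193/3)*(181/3))*(-7) = (34933/9)*(-7) = -244531/9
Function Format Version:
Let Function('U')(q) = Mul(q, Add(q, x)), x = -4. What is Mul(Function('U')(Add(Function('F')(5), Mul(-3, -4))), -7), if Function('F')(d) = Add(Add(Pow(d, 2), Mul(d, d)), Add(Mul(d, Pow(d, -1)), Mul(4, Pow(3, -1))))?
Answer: Rational(-244531, 9) ≈ -27170.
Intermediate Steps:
Function('F')(d) = Add(Rational(7, 3), Mul(2, Pow(d, 2))) (Function('F')(d) = Add(Add(Pow(d, 2), Pow(d, 2)), Add(1, Mul(4, Rational(1, 3)))) = Add(Mul(2, Pow(d, 2)), Add(1, Rational(4, 3))) = Add(Mul(2, Pow(d, 2)), Rational(7, 3)) = Add(Rational(7, 3), Mul(2, Pow(d, 2))))
Function('U')(q) = Mul(q, Add(-4, q)) (Function('U')(q) = Mul(q, Add(q, -4)) = Mul(q, Add(-4, q)))
Mul(Function('U')(Add(Function('F')(5), Mul(-3, -4))), -7) = Mul(Mul(Add(Add(Rational(7, 3), Mul(2, Pow(5, 2))), Mul(-3, -4)), Add(-4, Add(Add(Rational(7, 3), Mul(2, Pow(5, 2))), Mul(-3, -4)))), -7) = Mul(Mul(Add(Add(Rational(7, 3), Mul(2, 25)), 12), Add(-4, Add(Add(Rational(7, 3), Mul(2, 25)), 12))), -7) = Mul(Mul(Add(Add(Rational(7, 3), 50), 12), Add(-4, Add(Add(Rational(7, 3), 50), 12))), -7) = Mul(Mul(Add(Rational(157, 3), 12), Add(-4, Add(Rational(157, 3), 12))), -7) = Mul(Mul(Rational(193, 3), Add(-4, Rational(193, 3))), -7) = Mul(Mul(Rational(193, 3), Rational(181, 3)), -7) = Mul(Rational(34933, 9), -7) = Rational(-244531, 9)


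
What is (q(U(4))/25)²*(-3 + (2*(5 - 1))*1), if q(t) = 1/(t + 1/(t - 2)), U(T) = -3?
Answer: 1/1280 ≈ 0.00078125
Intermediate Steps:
q(t) = 1/(t + 1/(-2 + t))
(q(U(4))/25)²*(-3 + (2*(5 - 1))*1) = (((-2 - 3)/(1 + (-3)² - 2*(-3)))/25)²*(-3 + (2*(5 - 1))*1) = ((-5/(1 + 9 + 6))*(1/25))²*(-3 + (2*4)*1) = ((-5/16)*(1/25))²*(-3 + 8*1) = (((1/16)*(-5))*(1/25))²*(-3 + 8) = (-5/16*1/25)²*5 = (-1/80)²*5 = (1/6400)*5 = 1/1280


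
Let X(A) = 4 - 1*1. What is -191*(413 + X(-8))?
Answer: -79456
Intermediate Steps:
X(A) = 3 (X(A) = 4 - 1 = 3)
-191*(413 + X(-8)) = -191*(413 + 3) = -191*416 = -79456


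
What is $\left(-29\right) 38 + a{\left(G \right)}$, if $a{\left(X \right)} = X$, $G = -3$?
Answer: $-1105$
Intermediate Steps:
$\left(-29\right) 38 + a{\left(G \right)} = \left(-29\right) 38 - 3 = -1102 - 3 = -1105$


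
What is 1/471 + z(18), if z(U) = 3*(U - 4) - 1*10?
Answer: 15073/471 ≈ 32.002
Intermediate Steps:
z(U) = -22 + 3*U (z(U) = 3*(-4 + U) - 10 = (-12 + 3*U) - 10 = -22 + 3*U)
1/471 + z(18) = 1/471 + (-22 + 3*18) = 1/471 + (-22 + 54) = 1/471 + 32 = 15073/471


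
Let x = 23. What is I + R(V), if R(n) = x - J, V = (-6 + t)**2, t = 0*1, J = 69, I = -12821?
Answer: -12867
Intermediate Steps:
t = 0
V = 36 (V = (-6 + 0)**2 = (-6)**2 = 36)
R(n) = -46 (R(n) = 23 - 1*69 = 23 - 69 = -46)
I + R(V) = -12821 - 46 = -12867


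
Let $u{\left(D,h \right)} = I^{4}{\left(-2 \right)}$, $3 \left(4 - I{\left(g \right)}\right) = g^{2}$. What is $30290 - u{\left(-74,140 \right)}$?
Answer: $\frac{2449394}{81} \approx 30239.0$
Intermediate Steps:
$I{\left(g \right)} = 4 - \frac{g^{2}}{3}$
$u{\left(D,h \right)} = \frac{4096}{81}$ ($u{\left(D,h \right)} = \left(4 - \frac{\left(-2\right)^{2}}{3}\right)^{4} = \left(4 - \frac{4}{3}\right)^{4} = \left(\frac{8}{3}\right)^{4} = \frac{4096}{81}$)
$30290 - u{\left(-74,140 \right)} = 30290 - \frac{4096}{81} = \frac{2449394}{81}$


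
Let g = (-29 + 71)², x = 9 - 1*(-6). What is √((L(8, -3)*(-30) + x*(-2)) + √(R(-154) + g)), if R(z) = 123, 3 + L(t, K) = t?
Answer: √(-180 + √1887) ≈ 11.686*I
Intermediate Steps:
x = 15 (x = 9 + 6 = 15)
L(t, K) = -3 + t
g = 1764 (g = 42² = 1764)
√((L(8, -3)*(-30) + x*(-2)) + √(R(-154) + g)) = √(((-3 + 8)*(-30) + 15*(-2)) + √(123 + 1764)) = √((5*(-30) - 30) + √1887) = √((-150 - 30) + √1887) = √(-180 + √1887)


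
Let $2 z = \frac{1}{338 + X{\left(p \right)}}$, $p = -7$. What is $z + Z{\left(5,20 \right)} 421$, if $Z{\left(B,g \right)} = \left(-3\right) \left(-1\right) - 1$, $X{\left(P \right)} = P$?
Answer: $\frac{557405}{662} \approx 842.0$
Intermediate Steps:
$Z{\left(B,g \right)} = 2$ ($Z{\left(B,g \right)} = 3 - 1 = 2$)
$z = \frac{1}{662}$ ($z = \frac{1}{2 \left(338 - 7\right)} = \frac{1}{2 \cdot 331} = \frac{1}{2} \cdot \frac{1}{331} = \frac{1}{662} \approx 0.0015106$)
$z + Z{\left(5,20 \right)} 421 = \frac{1}{662} + 2 \cdot 421 = \frac{1}{662} + 842 = \frac{557405}{662}$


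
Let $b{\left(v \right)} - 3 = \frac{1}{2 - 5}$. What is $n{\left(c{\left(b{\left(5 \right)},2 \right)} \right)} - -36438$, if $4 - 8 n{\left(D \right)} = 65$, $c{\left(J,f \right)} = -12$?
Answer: $\frac{291443}{8} \approx 36430.0$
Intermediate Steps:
$b{\left(v \right)} = \frac{8}{3}$ ($b{\left(v \right)} = 3 + \frac{1}{2 - 5} = 3 + \frac{1}{-3} = 3 - \frac{1}{3} = \frac{8}{3}$)
$n{\left(D \right)} = - \frac{61}{8}$ ($n{\left(D \right)} = \frac{1}{2} - \frac{65}{8} = - \frac{61}{8}$)
$n{\left(c{\left(b{\left(5 \right)},2 \right)} \right)} - -36438 = - \frac{61}{8} - -36438 = - \frac{61}{8} + 36438 = \frac{291443}{8}$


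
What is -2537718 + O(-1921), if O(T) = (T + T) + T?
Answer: -2543481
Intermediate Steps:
O(T) = 3*T (O(T) = 2*T + T = 3*T)
-2537718 + O(-1921) = -2537718 + 3*(-1921) = -2537718 - 5763 = -2543481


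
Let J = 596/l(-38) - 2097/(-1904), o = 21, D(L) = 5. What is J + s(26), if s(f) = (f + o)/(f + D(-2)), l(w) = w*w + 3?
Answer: 258732569/85407728 ≈ 3.0294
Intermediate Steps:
l(w) = 3 + w² (l(w) = w² + 3 = 3 + w²)
s(f) = (21 + f)/(5 + f) (s(f) = (f + 21)/(f + 5) = (21 + f)/(5 + f))
J = 4169143/2755088 (J = 596/(3 + (-38)²) - 2097/(-1904) = 596/(3 + 1444) - 2097*(-1/1904) = 596/1447 + 2097/1904 = 4169143/2755088 ≈ 1.5133)
J + s(26) = 4169143/2755088 + (21 + 26)/(5 + 26) = 4169143/2755088 + 47/31 = 258732569/85407728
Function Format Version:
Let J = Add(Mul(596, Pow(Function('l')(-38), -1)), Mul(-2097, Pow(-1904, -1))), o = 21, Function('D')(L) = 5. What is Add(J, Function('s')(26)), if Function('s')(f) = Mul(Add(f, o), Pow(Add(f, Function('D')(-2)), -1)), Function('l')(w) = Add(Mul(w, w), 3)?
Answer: Rational(258732569, 85407728) ≈ 3.0294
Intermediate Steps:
Function('l')(w) = Add(3, Pow(w, 2)) (Function('l')(w) = Add(Pow(w, 2), 3) = Add(3, Pow(w, 2)))
Function('s')(f) = Mul(Pow(Add(5, f), -1), Add(21, f)) (Function('s')(f) = Mul(Add(f, 21), Pow(Add(f, 5), -1)) = Mul(Add(21, f), Pow(Add(5, f), -1)) = Mul(Pow(Add(5, f), -1), Add(21, f)))
J = Rational(4169143, 2755088) (J = Add(Mul(596, Pow(Add(3, Pow(-38, 2)), -1)), Mul(-2097, Pow(-1904, -1))) = Add(Mul(596, Pow(Add(3, 1444), -1)), Mul(-2097, Rational(-1, 1904))) = Add(Mul(596, Pow(1447, -1)), Rational(2097, 1904)) = Add(Mul(596, Rational(1, 1447)), Rational(2097, 1904)) = Add(Rational(596, 1447), Rational(2097, 1904)) = Rational(4169143, 2755088) ≈ 1.5133)
Add(J, Function('s')(26)) = Add(Rational(4169143, 2755088), Mul(Pow(Add(5, 26), -1), Add(21, 26))) = Add(Rational(4169143, 2755088), Mul(Pow(31, -1), 47)) = Add(Rational(4169143, 2755088), Mul(Rational(1, 31), 47)) = Add(Rational(4169143, 2755088), Rational(47, 31)) = Rational(258732569, 85407728)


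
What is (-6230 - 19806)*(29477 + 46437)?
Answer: -1976496904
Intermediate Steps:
(-6230 - 19806)*(29477 + 46437) = -26036*75914 = -1976496904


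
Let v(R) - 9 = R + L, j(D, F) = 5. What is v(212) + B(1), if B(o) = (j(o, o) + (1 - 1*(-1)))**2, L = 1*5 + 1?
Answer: 276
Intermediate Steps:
L = 6 (L = 5 + 1 = 6)
v(R) = 15 + R (v(R) = 9 + (R + 6) = 9 + (6 + R) = 15 + R)
B(o) = 49 (B(o) = (5 + (1 - 1*(-1)))**2 = (5 + (1 + 1))**2 = (5 + 2)**2 = 7**2 = 49)
v(212) + B(1) = (15 + 212) + 49 = 227 + 49 = 276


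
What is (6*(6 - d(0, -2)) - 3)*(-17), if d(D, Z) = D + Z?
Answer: -765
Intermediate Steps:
(6*(6 - d(0, -2)) - 3)*(-17) = (6*(6 - (0 - 2)) - 3)*(-17) = (6*(6 - 1*(-2)) - 3)*(-17) = (6*(6 + 2) - 3)*(-17) = (6*8 - 3)*(-17) = (48 - 3)*(-17) = 45*(-17) = -765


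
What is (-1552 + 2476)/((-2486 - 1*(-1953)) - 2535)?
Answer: -231/767 ≈ -0.30117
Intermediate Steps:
(-1552 + 2476)/((-2486 - 1*(-1953)) - 2535) = 924/((-2486 + 1953) - 2535) = 924/(-533 - 2535) = 924/(-3068) = 924*(-1/3068) = -231/767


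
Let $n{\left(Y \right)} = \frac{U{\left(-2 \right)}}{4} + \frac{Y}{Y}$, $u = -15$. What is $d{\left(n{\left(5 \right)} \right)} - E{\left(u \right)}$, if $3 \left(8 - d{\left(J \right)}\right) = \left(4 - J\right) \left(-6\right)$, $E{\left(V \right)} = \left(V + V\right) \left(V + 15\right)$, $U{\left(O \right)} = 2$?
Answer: $13$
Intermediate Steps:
$E{\left(V \right)} = 2 V \left(15 + V\right)$
$n{\left(Y \right)} = \frac{3}{2}$ ($n{\left(Y \right)} = \frac{2}{4} + \frac{Y}{Y} = 2 \cdot \frac{1}{4} + 1 = \frac{1}{2} + 1 = \frac{3}{2}$)
$d{\left(J \right)} = 16 - 2 J$ ($d{\left(J \right)} = 8 - \frac{\left(4 - J\right) \left(-6\right)}{3} = 8 - \frac{-24 + 6 J}{3} = 8 - \left(-8 + 2 J\right) = 16 - 2 J$)
$d{\left(n{\left(5 \right)} \right)} - E{\left(u \right)} = \left(16 - 3\right) - 2 \left(-15\right) \left(15 - 15\right) = \left(16 - 3\right) - 2 \left(-15\right) 0 = 13 - 0 = 13 + 0 = 13$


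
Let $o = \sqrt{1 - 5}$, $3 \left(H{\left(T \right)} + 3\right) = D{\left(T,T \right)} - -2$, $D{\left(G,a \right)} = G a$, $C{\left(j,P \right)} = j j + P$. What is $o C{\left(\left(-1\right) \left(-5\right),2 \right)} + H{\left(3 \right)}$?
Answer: $\frac{2}{3} + 54 i \approx 0.66667 + 54.0 i$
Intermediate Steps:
$C{\left(j,P \right)} = P + j^{2}$ ($C{\left(j,P \right)} = j^{2} + P = P + j^{2}$)
$H{\left(T \right)} = - \frac{7}{3} + \frac{T^{2}}{3}$ ($H{\left(T \right)} = -3 + \frac{T T - -2}{3} = -3 + \frac{T^{2} + 2}{3} = -3 + \frac{2 + T^{2}}{3} = -3 + \left(\frac{2}{3} + \frac{T^{2}}{3}\right) = - \frac{7}{3} + \frac{T^{2}}{3}$)
$o = 2 i$ ($o = \sqrt{-4} = 2 i \approx 2.0 i$)
$o C{\left(\left(-1\right) \left(-5\right),2 \right)} + H{\left(3 \right)} = 2 i \left(2 + \left(\left(-1\right) \left(-5\right)\right)^{2}\right) - \left(\frac{7}{3} - \frac{3^{2}}{3}\right) = 2 i \left(2 + 5^{2}\right) + \left(- \frac{7}{3} + \frac{1}{3} \cdot 9\right) = 2 i \left(2 + 25\right) + \left(- \frac{7}{3} + 3\right) = 2 i 27 + \frac{2}{3} = 54 i + \frac{2}{3} = \frac{2}{3} + 54 i$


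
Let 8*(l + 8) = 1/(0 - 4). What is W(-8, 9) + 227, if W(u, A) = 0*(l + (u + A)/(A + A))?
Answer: 227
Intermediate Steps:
l = -257/32 (l = -8 + 1/(8*(0 - 4)) = -8 + (⅛)/(-4) = -8 + (⅛)*(-¼) = -8 - 1/32 = -257/32 ≈ -8.0313)
W(u, A) = 0 (W(u, A) = 0*(-257/32 + (u + A)/(A + A)) = 0*(-257/32 + (A + u)/((2*A))) = 0*(-257/32 + (A + u)*(1/(2*A))) = 0*(-257/32 + (A + u)/(2*A)) = 0)
W(-8, 9) + 227 = 0 + 227 = 227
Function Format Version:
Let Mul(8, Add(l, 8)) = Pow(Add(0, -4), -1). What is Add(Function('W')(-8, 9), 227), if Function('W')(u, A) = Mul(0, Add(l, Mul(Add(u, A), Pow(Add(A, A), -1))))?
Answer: 227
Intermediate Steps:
l = Rational(-257, 32) (l = Add(-8, Mul(Rational(1, 8), Pow(Add(0, -4), -1))) = Add(-8, Mul(Rational(1, 8), Pow(-4, -1))) = Add(-8, Mul(Rational(1, 8), Rational(-1, 4))) = Add(-8, Rational(-1, 32)) = Rational(-257, 32) ≈ -8.0313)
Function('W')(u, A) = 0 (Function('W')(u, A) = Mul(0, Add(Rational(-257, 32), Mul(Add(u, A), Pow(Add(A, A), -1)))) = Mul(0, Add(Rational(-257, 32), Mul(Add(A, u), Pow(Mul(2, A), -1)))) = Mul(0, Add(Rational(-257, 32), Mul(Add(A, u), Mul(Rational(1, 2), Pow(A, -1))))) = Mul(0, Add(Rational(-257, 32), Mul(Rational(1, 2), Pow(A, -1), Add(A, u)))) = 0)
Add(Function('W')(-8, 9), 227) = Add(0, 227) = 227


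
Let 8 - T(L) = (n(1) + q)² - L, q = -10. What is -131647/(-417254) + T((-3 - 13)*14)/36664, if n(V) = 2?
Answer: 588734311/1912275082 ≈ 0.30787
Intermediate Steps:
T(L) = -56 + L (T(L) = 8 - ((2 - 10)² - L) = 8 - ((-8)² - L) = 8 - (64 - L) = 8 + (-64 + L) = -56 + L)
-131647/(-417254) + T((-3 - 13)*14)/36664 = -131647/(-417254) + (-56 + (-3 - 13)*14)/36664 = -131647*(-1/417254) + (-56 - 16*14)*(1/36664) = 131647/417254 + (-56 - 224)*(1/36664) = 131647/417254 - 280*1/36664 = 131647/417254 - 35/4583 = 588734311/1912275082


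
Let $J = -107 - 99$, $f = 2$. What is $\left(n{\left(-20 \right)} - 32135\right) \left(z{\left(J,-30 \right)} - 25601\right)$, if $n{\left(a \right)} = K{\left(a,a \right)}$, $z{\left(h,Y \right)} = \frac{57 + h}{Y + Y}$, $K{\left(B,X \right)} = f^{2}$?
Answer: $\frac{49350356341}{60} \approx 8.2251 \cdot 10^{8}$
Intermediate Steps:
$J = -206$
$K{\left(B,X \right)} = 4$ ($K{\left(B,X \right)} = 2^{2} = 4$)
$z{\left(h,Y \right)} = \frac{57 + h}{2 Y}$
$n{\left(a \right)} = 4$
$\left(n{\left(-20 \right)} - 32135\right) \left(z{\left(J,-30 \right)} - 25601\right) = \left(4 - 32135\right) \left(\frac{57 - 206}{2 \left(-30\right)} - 25601\right) = - 32131 \left(\frac{1}{2} \left(- \frac{1}{30}\right) \left(-149\right) - 25601\right) = - 32131 \left(\frac{149}{60} - 25601\right) = \left(-32131\right) \left(- \frac{1535911}{60}\right) = \frac{49350356341}{60}$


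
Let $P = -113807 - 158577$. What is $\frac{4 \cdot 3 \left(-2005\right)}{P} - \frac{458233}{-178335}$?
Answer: $\frac{32276519393}{12143900160} \approx 2.6578$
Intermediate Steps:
$P = -272384$
$\frac{4 \cdot 3 \left(-2005\right)}{P} - \frac{458233}{-178335} = \frac{4 \cdot 3 \left(-2005\right)}{-272384} - \frac{458233}{-178335} = 12 \left(-2005\right) \left(- \frac{1}{272384}\right) - - \frac{458233}{178335} = \left(-24060\right) \left(- \frac{1}{272384}\right) + \frac{458233}{178335} = \frac{6015}{68096} + \frac{458233}{178335} = \frac{32276519393}{12143900160}$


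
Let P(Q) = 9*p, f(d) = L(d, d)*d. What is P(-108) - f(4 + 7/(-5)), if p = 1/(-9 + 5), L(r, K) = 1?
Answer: -97/20 ≈ -4.8500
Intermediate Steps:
f(d) = d (f(d) = 1*d = d)
p = -1/4 (p = 1/(-4) = -1/4 ≈ -0.25000)
P(Q) = -9/4 (P(Q) = 9*(-1/4) = -9/4)
P(-108) - f(4 + 7/(-5)) = -9/4 - (4 + 7/(-5)) = -9/4 - (4 + 7*(-1/5)) = -9/4 - (4 - 7/5) = -9/4 - 1*13/5 = -9/4 - 13/5 = -97/20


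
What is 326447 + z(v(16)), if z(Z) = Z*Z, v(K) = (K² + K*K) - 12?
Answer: 576447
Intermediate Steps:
v(K) = -12 + 2*K² (v(K) = (K² + K²) - 12 = 2*K² - 12 = -12 + 2*K²)
z(Z) = Z²
326447 + z(v(16)) = 326447 + (-12 + 2*16²)² = 326447 + (-12 + 2*256)² = 326447 + (-12 + 512)² = 326447 + 500² = 326447 + 250000 = 576447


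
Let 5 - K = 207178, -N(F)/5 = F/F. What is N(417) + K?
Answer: -207178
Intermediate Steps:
N(F) = -5 (N(F) = -5*F/F = -5*1 = -5)
K = -207173 (K = 5 - 1*207178 = 5 - 207178 = -207173)
N(417) + K = -5 - 207173 = -207178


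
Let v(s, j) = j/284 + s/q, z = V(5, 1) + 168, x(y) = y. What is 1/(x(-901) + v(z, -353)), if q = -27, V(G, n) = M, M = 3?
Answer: -852/774107 ≈ -0.0011006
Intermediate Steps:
V(G, n) = 3
z = 171 (z = 3 + 168 = 171)
v(s, j) = -s/27 + j/284 (v(s, j) = j/284 + s/(-27) = j*(1/284) + s*(-1/27) = j/284 - s/27 = -s/27 + j/284)
1/(x(-901) + v(z, -353)) = 1/(-901 + (-1/27*171 + (1/284)*(-353))) = 1/(-901 + (-19/3 - 353/284)) = 1/(-901 - 6455/852) = 1/(-774107/852) = -852/774107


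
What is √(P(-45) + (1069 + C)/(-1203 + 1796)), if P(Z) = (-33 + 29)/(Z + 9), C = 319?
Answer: √7759405/1779 ≈ 1.5658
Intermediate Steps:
P(Z) = -4/(9 + Z)
√(P(-45) + (1069 + C)/(-1203 + 1796)) = √(-4/(9 - 45) + (1069 + 319)/(-1203 + 1796)) = √(-4/(-36) + 1388/593) = √(-4*(-1/36) + 1388*(1/593)) = √(⅑ + 1388/593) = √(13085/5337) = √7759405/1779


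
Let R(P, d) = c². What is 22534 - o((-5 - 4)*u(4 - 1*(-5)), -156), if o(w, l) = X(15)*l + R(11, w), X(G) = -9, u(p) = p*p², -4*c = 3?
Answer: 338071/16 ≈ 21129.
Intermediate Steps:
c = -¾ (c = -¼*3 = -¾ ≈ -0.75000)
u(p) = p³
R(P, d) = 9/16 (R(P, d) = (-¾)² = 9/16)
o(w, l) = 9/16 - 9*l (o(w, l) = -9*l + 9/16 = 9/16 - 9*l)
22534 - o((-5 - 4)*u(4 - 1*(-5)), -156) = 22534 - (9/16 - 9*(-156)) = 22534 - (9/16 + 1404) = 22534 - 1*22473/16 = 22534 - 22473/16 = 338071/16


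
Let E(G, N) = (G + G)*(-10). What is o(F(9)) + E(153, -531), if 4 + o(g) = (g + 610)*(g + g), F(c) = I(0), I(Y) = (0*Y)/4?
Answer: -3064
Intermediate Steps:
I(Y) = 0 (I(Y) = 0*(¼) = 0)
E(G, N) = -20*G (E(G, N) = (2*G)*(-10) = -20*G)
F(c) = 0
o(g) = -4 + 2*g*(610 + g) (o(g) = -4 + (g + 610)*(g + g) = -4 + (610 + g)*(2*g) = -4 + 2*g*(610 + g))
o(F(9)) + E(153, -531) = (-4 + 2*0² + 1220*0) - 20*153 = (-4 + 2*0 + 0) - 3060 = (-4 + 0 + 0) - 3060 = -4 - 3060 = -3064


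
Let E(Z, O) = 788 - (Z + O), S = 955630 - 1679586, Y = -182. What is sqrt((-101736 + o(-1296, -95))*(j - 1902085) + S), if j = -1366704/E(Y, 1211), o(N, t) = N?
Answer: 2*sqrt(2837120450904409)/241 ≈ 4.4203e+5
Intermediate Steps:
S = -723956
E(Z, O) = 788 - O - Z (E(Z, O) = 788 - (O + Z) = 788 + (-O - Z) = 788 - O - Z)
j = 1366704/241 (j = -1366704/(788 - 1*1211 - 1*(-182)) = -1366704/(788 - 1211 + 182) = -1366704/(-241) = -1366704*(-1/241) = 1366704/241 ≈ 5671.0)
sqrt((-101736 + o(-1296, -95))*(j - 1902085) + S) = sqrt((-101736 - 1296)*(1366704/241 - 1902085) - 723956) = sqrt(-103032*(-457035781/241) - 723956) = sqrt(47089310587992/241 - 723956) = sqrt(47089136114596/241) = 2*sqrt(2837120450904409)/241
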